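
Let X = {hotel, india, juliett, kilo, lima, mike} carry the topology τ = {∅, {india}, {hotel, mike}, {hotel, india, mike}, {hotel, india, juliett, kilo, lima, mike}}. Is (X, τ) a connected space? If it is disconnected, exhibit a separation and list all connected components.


(X, τ) is connected.

Find clopen sets (U ∈ τ with X ∖ U ∈ τ):
  U = ∅, X ∖ U = {hotel, india, juliett, kilo, lima, mike} — both open, so U is clopen.
  U = {hotel, india, juliett, kilo, lima, mike}, X ∖ U = ∅ — both open, so U is clopen.
Only trivial clopens (∅ and X) exist, so (X, τ) is connected.
Compute connected components by grouping points that agree on all clopens:
  component: {hotel, india, juliett, kilo, lima, mike}


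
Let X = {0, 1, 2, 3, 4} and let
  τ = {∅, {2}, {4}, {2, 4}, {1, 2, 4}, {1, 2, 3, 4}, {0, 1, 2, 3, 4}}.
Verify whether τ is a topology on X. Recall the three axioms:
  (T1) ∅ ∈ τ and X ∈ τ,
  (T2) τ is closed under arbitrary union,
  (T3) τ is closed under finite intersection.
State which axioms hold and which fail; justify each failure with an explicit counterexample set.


τ IS a topology on X.

Axiom (T1): ∅ ∈ τ? Yes; X ∈ τ? Yes.
Axiom (T2/T3): check pairwise unions and intersections of members of τ.
All pairwise intersections and unions checked — each lies in τ. Therefore τ satisfies (T1), (T2), (T3): it IS a topology on X.


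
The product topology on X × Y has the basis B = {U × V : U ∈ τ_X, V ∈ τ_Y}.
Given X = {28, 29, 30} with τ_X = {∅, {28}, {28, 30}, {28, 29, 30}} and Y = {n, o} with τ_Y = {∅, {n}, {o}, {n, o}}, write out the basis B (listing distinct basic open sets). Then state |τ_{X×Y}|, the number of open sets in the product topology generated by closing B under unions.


Basis B = {∅ × ∅, {28} × {n}, {28} × {o}, {28} × {n, o}, {28, 30} × {n}, {28, 30} × {o}, {28, 29, 30} × {n}, {28, 29, 30} × {o}, {28, 30} × {n, o}, {28, 29, 30} × {n, o}}; |τ_{X×Y}| = 16.

Enumerate products U × V with U ∈ τ_X, V ∈ τ_Y (deduplicated):
  ∅ × ∅ = {} (∅)
  {28} × {n} = {(28,n)}
  {28} × {o} = {(28,o)}
  {28} × {n, o} = {(28,n), (28,o)}
  {28, 30} × {n} = {(28,n), (30,n)}
  {28, 30} × {o} = {(28,o), (30,o)}
  {28, 29, 30} × {n} = {(28,n), (29,n), (30,n)}
  {28, 29, 30} × {o} = {(28,o), (29,o), (30,o)}
  {28, 30} × {n, o} = {(28,n), (28,o), (30,n), (30,o)}
  {28, 29, 30} × {n, o} = {(28,n), (28,o), (29,n), (29,o), (30,n), (30,o)}
These 10 distinct sets form the basis B.
Close under arbitrary unions to get τ_{X×Y}; counting gives |τ_{X×Y}| = 16.


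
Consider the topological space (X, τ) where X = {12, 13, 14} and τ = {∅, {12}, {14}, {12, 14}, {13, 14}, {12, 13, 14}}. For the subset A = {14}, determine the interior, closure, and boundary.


int(A) = {14}, cl(A) = {13, 14}, ∂A = {13}.

Closed sets in (X, τ) are complements of opens:
  closed(X, τ) = {∅, {12}, {13}, {12, 13}, {13, 14}, {12, 13, 14}}.
int(A) = ⋃ {U ∈ τ : U ⊆ A}. Opens contained in A: ∅, {14}.
Taking the union of these: int(A) = {14}.
cl(A) = ⋂ {C closed : A ⊆ C}. Closed sets containing A: {13, 14}, {12, 13, 14}.
Intersecting these: cl(A) = {13, 14}.
∂A = cl(A) ∖ int(A) = {13, 14} ∖ {14} = {13}.


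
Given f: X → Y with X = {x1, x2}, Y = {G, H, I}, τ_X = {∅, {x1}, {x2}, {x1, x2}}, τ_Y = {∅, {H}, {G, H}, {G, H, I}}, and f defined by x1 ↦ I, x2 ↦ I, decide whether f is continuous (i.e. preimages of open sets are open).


f IS continuous.

Compute f^{-1}(U) for each U ∈ τ_Y:
  U = ∅: f^{-1}(U) = ∅ ∈ τ_X ✓.
  U = {H}: f^{-1}(U) = ∅ ∈ τ_X ✓.
  U = {G, H}: f^{-1}(U) = ∅ ∈ τ_X ✓.
  U = {G, H, I}: f^{-1}(U) = {x1, x2} ∈ τ_X ✓.
Every preimage lies in τ_X, so f IS continuous.


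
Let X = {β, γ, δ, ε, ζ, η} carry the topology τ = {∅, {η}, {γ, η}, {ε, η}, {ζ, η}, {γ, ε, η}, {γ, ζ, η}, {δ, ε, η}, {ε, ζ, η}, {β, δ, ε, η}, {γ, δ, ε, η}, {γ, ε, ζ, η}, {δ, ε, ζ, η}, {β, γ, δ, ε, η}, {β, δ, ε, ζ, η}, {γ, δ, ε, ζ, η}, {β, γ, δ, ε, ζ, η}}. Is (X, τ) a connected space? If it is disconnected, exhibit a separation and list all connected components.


(X, τ) is connected.

Find clopen sets (U ∈ τ with X ∖ U ∈ τ):
  U = ∅, X ∖ U = {β, γ, δ, ε, ζ, η} — both open, so U is clopen.
  U = {β, γ, δ, ε, ζ, η}, X ∖ U = ∅ — both open, so U is clopen.
Only trivial clopens (∅ and X) exist, so (X, τ) is connected.
Compute connected components by grouping points that agree on all clopens:
  component: {β, γ, δ, ε, ζ, η}


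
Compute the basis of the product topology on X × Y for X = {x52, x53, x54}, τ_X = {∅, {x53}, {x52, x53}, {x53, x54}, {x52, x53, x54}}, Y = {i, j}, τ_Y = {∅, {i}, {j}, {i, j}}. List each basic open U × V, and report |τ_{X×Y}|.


Basis B = {∅ × ∅, {x53} × {i}, {x53} × {j}, {x52, x53} × {i}, {x52, x53} × {j}, {x53} × {i, j}, {x53, x54} × {i}, {x53, x54} × {j}, {x52, x53, x54} × {i}, {x52, x53, x54} × {j}, {x52, x53} × {i, j}, {x53, x54} × {i, j}, {x52, x53, x54} × {i, j}}; |τ_{X×Y}| = 25.

Enumerate products U × V with U ∈ τ_X, V ∈ τ_Y (deduplicated):
  ∅ × ∅ = {} (∅)
  {x53} × {i} = {(x53,i)}
  {x53} × {j} = {(x53,j)}
  {x52, x53} × {i} = {(x52,i), (x53,i)}
  {x52, x53} × {j} = {(x52,j), (x53,j)}
  {x53} × {i, j} = {(x53,i), (x53,j)}
  {x53, x54} × {i} = {(x53,i), (x54,i)}
  {x53, x54} × {j} = {(x53,j), (x54,j)}
  {x52, x53, x54} × {i} = {(x52,i), (x53,i), (x54,i)}
  {x52, x53, x54} × {j} = {(x52,j), (x53,j), (x54,j)}
  {x52, x53} × {i, j} = {(x52,i), (x52,j), (x53,i), (x53,j)}
  {x53, x54} × {i, j} = {(x53,i), (x53,j), (x54,i), (x54,j)}
  {x52, x53, x54} × {i, j} = {(x52,i), (x52,j), (x53,i), (x53,j), (x54,i), (x54,j)}
These 13 distinct sets form the basis B.
Close under arbitrary unions to get τ_{X×Y}; counting gives |τ_{X×Y}| = 25.


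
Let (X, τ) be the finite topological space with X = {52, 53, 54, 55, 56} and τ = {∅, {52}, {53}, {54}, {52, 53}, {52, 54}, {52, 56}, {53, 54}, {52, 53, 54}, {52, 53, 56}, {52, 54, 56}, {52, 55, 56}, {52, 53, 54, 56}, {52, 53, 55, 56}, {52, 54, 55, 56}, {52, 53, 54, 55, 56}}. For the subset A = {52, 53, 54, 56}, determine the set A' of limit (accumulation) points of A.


A' = {55, 56}

For each x ∈ X, list the open sets U ∈ τ with x ∈ U, then check whether U ∩ (A ∖ {x}) ≠ ∅ for every such U.
  x = 52: open {52} ∋ x has {52} ∩ (A ∖ {52}) = ∅, so x is NOT a limit point.
  x = 53: open {53} ∋ x has {53} ∩ (A ∖ {53}) = ∅, so x is NOT a limit point.
  x = 54: open {54} ∋ x has {54} ∩ (A ∖ {54}) = ∅, so x is NOT a limit point.
  x = 55: opens ∋ x are {52, 55, 56}, {52, 53, 55, 56}, {52, 54, 55, 56}, {52, 53, 54, 55, 56}; each meets A ∖ {55}, so x IS a limit point.
  x = 56: opens ∋ x are {52, 56}, {52, 53, 56}, {52, 54, 56}, {52, 55, 56}, {52, 53, 54, 56}, {52, 53, 55, 56}, {52, 54, 55, 56}, {52, 53, 54, 55, 56}; each meets A ∖ {56}, so x IS a limit point.
Collecting: A' = {55, 56}.


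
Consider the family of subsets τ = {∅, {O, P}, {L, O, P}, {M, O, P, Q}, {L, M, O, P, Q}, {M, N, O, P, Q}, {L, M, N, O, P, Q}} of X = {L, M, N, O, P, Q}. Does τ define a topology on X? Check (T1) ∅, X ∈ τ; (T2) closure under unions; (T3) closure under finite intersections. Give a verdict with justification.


τ IS a topology on X.

Axiom (T1): ∅ ∈ τ? Yes; X ∈ τ? Yes.
Axiom (T2/T3): check pairwise unions and intersections of members of τ.
All pairwise intersections and unions checked — each lies in τ. Therefore τ satisfies (T1), (T2), (T3): it IS a topology on X.


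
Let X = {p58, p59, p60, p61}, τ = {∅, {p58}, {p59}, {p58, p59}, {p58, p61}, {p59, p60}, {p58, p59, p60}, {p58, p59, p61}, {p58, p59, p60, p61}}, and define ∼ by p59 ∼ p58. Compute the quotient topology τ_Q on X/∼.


X/∼ = {[p58=p59], [p60], [p61]}; |τ_Q| = 5.

Equivalence classes: [p58=p59], [p60], [p61].
Quotient map π: X → X/∼ sends p58 ↦ [p58=p59], p59 ↦ [p58=p59], p60 ↦ [p60], p61 ↦ [p61].
For each subset V ⊆ X/∼, compute π^{-1}(V) ⊆ X and check whether π^{-1}(V) ∈ τ. V is open in τ_Q iff π^{-1}(V) ∈ τ.
  V = {}: π^{-1}(V) = ∅ ∈ τ ✓.
  V = {[p58=p59]}: π^{-1}(V) = {p58, p59} ∈ τ ✓.
  V = {[p60]}: π^{-1}(V) = {p60} ∉ τ ✗.
  V = {[p58=p59], [p60]}: π^{-1}(V) = {p58, p59, p60} ∈ τ ✓.
  V = {[p61]}: π^{-1}(V) = {p61} ∉ τ ✗.
  V = {[p58=p59], [p61]}: π^{-1}(V) = {p58, p59, p61} ∈ τ ✓.
  V = {[p60], [p61]}: π^{-1}(V) = {p60, p61} ∉ τ ✗.
  V = {[p58=p59], [p60], [p61]}: π^{-1}(V) = {p58, p59, p60, p61} ∈ τ ✓.
Open sets in the quotient: τ_Q = {{}, {[p58=p59]}, {[p58=p59], [p60]}, {[p58=p59], [p61]}, {[p58=p59], [p60], [p61]}} (5 elements).


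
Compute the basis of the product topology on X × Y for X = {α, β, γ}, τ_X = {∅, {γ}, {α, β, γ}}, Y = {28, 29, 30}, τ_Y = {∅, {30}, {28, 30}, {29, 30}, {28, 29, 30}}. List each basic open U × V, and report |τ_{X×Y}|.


Basis B = {∅ × ∅, {γ} × {30}, {γ} × {28, 30}, {γ} × {29, 30}, {α, β, γ} × {30}, {γ} × {28, 29, 30}, {α, β, γ} × {28, 30}, {α, β, γ} × {29, 30}, {α, β, γ} × {28, 29, 30}}; |τ_{X×Y}| = 14.

Enumerate products U × V with U ∈ τ_X, V ∈ τ_Y (deduplicated):
  ∅ × ∅ = {} (∅)
  {γ} × {30} = {(γ,30)}
  {γ} × {28, 30} = {(γ,28), (γ,30)}
  {γ} × {29, 30} = {(γ,29), (γ,30)}
  {α, β, γ} × {30} = {(α,30), (β,30), (γ,30)}
  {γ} × {28, 29, 30} = {(γ,28), (γ,29), (γ,30)}
  {α, β, γ} × {28, 30} = {(α,28), (α,30), (β,28), (β,30), (γ,28), (γ,30)}
  {α, β, γ} × {29, 30} = {(α,29), (α,30), (β,29), (β,30), (γ,29), (γ,30)}
  {α, β, γ} × {28, 29, 30} = {(α,28), (α,29), (α,30), (β,28), (β,29), (β,30), (γ,28), (γ,29), (γ,30)}
These 9 distinct sets form the basis B.
Close under arbitrary unions to get τ_{X×Y}; counting gives |τ_{X×Y}| = 14.


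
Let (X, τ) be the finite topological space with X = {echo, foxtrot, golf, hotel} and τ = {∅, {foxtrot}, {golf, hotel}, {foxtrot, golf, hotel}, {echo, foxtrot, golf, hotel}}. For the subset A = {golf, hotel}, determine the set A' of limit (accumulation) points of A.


A' = {echo, golf, hotel}

For each x ∈ X, list the open sets U ∈ τ with x ∈ U, then check whether U ∩ (A ∖ {x}) ≠ ∅ for every such U.
  x = echo: opens ∋ x are {echo, foxtrot, golf, hotel}; each meets A ∖ {echo}, so x IS a limit point.
  x = foxtrot: open {foxtrot} ∋ x has {foxtrot} ∩ (A ∖ {foxtrot}) = ∅, so x is NOT a limit point.
  x = golf: opens ∋ x are {golf, hotel}, {foxtrot, golf, hotel}, {echo, foxtrot, golf, hotel}; each meets A ∖ {golf}, so x IS a limit point.
  x = hotel: opens ∋ x are {golf, hotel}, {foxtrot, golf, hotel}, {echo, foxtrot, golf, hotel}; each meets A ∖ {hotel}, so x IS a limit point.
Collecting: A' = {echo, golf, hotel}.


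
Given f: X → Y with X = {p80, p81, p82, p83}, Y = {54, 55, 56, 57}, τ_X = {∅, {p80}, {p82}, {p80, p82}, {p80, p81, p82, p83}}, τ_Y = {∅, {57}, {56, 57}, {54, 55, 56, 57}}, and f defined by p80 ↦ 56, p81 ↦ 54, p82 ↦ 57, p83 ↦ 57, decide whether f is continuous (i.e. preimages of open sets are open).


f is NOT continuous.

Compute f^{-1}(U) for each U ∈ τ_Y:
  U = ∅: f^{-1}(U) = ∅ ∈ τ_X ✓.
  U = {57}: f^{-1}(U) = {p82, p83} ∉ τ_X ✗.
  U = {56, 57}: f^{-1}(U) = {p80, p82, p83} ∉ τ_X ✗.
  U = {54, 55, 56, 57}: f^{-1}(U) = {p80, p81, p82, p83} ∈ τ_X ✓.
Found U = {57} with f^{-1}(U) = {p82, p83} not in τ_X. Therefore f is NOT continuous.


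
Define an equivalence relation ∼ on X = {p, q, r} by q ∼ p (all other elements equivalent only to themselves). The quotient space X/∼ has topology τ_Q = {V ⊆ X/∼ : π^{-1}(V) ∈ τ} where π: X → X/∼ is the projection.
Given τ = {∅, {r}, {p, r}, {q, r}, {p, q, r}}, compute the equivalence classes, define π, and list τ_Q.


X/∼ = {[p=q], [r]}; |τ_Q| = 3.

Equivalence classes: [p=q], [r].
Quotient map π: X → X/∼ sends p ↦ [p=q], q ↦ [p=q], r ↦ [r].
For each subset V ⊆ X/∼, compute π^{-1}(V) ⊆ X and check whether π^{-1}(V) ∈ τ. V is open in τ_Q iff π^{-1}(V) ∈ τ.
  V = {}: π^{-1}(V) = ∅ ∈ τ ✓.
  V = {[p=q]}: π^{-1}(V) = {p, q} ∉ τ ✗.
  V = {[r]}: π^{-1}(V) = {r} ∈ τ ✓.
  V = {[p=q], [r]}: π^{-1}(V) = {p, q, r} ∈ τ ✓.
Open sets in the quotient: τ_Q = {{}, {[r]}, {[p=q], [r]}} (3 elements).


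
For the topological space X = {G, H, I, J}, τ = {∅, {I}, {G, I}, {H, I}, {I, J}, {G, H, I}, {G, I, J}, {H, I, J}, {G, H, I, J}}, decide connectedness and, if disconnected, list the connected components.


(X, τ) is connected.

Find clopen sets (U ∈ τ with X ∖ U ∈ τ):
  U = ∅, X ∖ U = {G, H, I, J} — both open, so U is clopen.
  U = {G, H, I, J}, X ∖ U = ∅ — both open, so U is clopen.
Only trivial clopens (∅ and X) exist, so (X, τ) is connected.
Compute connected components by grouping points that agree on all clopens:
  component: {G, H, I, J}


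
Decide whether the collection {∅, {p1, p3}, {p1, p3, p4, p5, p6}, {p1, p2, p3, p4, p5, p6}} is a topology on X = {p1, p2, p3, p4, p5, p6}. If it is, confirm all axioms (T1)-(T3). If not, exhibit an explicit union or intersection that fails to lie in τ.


τ IS a topology on X.

Axiom (T1): ∅ ∈ τ? Yes; X ∈ τ? Yes.
Axiom (T2/T3): check pairwise unions and intersections of members of τ.
All pairwise intersections and unions checked — each lies in τ. Therefore τ satisfies (T1), (T2), (T3): it IS a topology on X.


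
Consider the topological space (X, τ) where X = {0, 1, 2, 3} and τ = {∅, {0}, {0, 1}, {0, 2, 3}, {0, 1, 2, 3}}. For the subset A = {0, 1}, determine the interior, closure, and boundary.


int(A) = {0, 1}, cl(A) = {0, 1, 2, 3}, ∂A = {2, 3}.

Closed sets in (X, τ) are complements of opens:
  closed(X, τ) = {∅, {1}, {2, 3}, {1, 2, 3}, {0, 1, 2, 3}}.
int(A) = ⋃ {U ∈ τ : U ⊆ A}. Opens contained in A: ∅, {0}, {0, 1}.
Taking the union of these: int(A) = {0, 1}.
cl(A) = ⋂ {C closed : A ⊆ C}. Closed sets containing A: {0, 1, 2, 3}.
Intersecting these: cl(A) = {0, 1, 2, 3}.
∂A = cl(A) ∖ int(A) = {0, 1, 2, 3} ∖ {0, 1} = {2, 3}.


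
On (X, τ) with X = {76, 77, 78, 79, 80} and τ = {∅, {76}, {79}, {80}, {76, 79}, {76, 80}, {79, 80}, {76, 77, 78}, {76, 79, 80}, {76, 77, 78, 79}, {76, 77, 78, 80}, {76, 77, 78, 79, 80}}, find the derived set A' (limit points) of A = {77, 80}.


A' = {78}

For each x ∈ X, list the open sets U ∈ τ with x ∈ U, then check whether U ∩ (A ∖ {x}) ≠ ∅ for every such U.
  x = 76: open {76} ∋ x has {76} ∩ (A ∖ {76}) = ∅, so x is NOT a limit point.
  x = 77: open {76, 77, 78} ∋ x has {76, 77, 78} ∩ (A ∖ {77}) = ∅, so x is NOT a limit point.
  x = 78: opens ∋ x are {76, 77, 78}, {76, 77, 78, 79}, {76, 77, 78, 80}, {76, 77, 78, 79, 80}; each meets A ∖ {78}, so x IS a limit point.
  x = 79: open {79} ∋ x has {79} ∩ (A ∖ {79}) = ∅, so x is NOT a limit point.
  x = 80: open {80} ∋ x has {80} ∩ (A ∖ {80}) = ∅, so x is NOT a limit point.
Collecting: A' = {78}.


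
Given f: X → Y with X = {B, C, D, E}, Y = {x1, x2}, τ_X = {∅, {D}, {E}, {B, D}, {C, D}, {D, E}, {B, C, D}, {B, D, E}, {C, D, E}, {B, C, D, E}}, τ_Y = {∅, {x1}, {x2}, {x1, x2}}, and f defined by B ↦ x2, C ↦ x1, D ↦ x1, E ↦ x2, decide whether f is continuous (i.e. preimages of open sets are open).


f is NOT continuous.

Compute f^{-1}(U) for each U ∈ τ_Y:
  U = ∅: f^{-1}(U) = ∅ ∈ τ_X ✓.
  U = {x1}: f^{-1}(U) = {C, D} ∈ τ_X ✓.
  U = {x2}: f^{-1}(U) = {B, E} ∉ τ_X ✗.
  U = {x1, x2}: f^{-1}(U) = {B, C, D, E} ∈ τ_X ✓.
Found U = {x2} with f^{-1}(U) = {B, E} not in τ_X. Therefore f is NOT continuous.


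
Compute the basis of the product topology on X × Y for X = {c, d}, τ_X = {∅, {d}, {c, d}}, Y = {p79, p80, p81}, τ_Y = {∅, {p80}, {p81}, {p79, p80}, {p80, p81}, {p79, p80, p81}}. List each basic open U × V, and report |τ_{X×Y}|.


Basis B = {∅ × ∅, {d} × {p80}, {d} × {p81}, {c, d} × {p80}, {c, d} × {p81}, {d} × {p79, p80}, {d} × {p80, p81}, {d} × {p79, p80, p81}, {c, d} × {p79, p80}, {c, d} × {p80, p81}, {c, d} × {p79, p80, p81}}; |τ_{X×Y}| = 18.

Enumerate products U × V with U ∈ τ_X, V ∈ τ_Y (deduplicated):
  ∅ × ∅ = {} (∅)
  {d} × {p80} = {(d,p80)}
  {d} × {p81} = {(d,p81)}
  {c, d} × {p80} = {(c,p80), (d,p80)}
  {c, d} × {p81} = {(c,p81), (d,p81)}
  {d} × {p79, p80} = {(d,p79), (d,p80)}
  {d} × {p80, p81} = {(d,p80), (d,p81)}
  {d} × {p79, p80, p81} = {(d,p79), (d,p80), (d,p81)}
  {c, d} × {p79, p80} = {(c,p79), (c,p80), (d,p79), (d,p80)}
  {c, d} × {p80, p81} = {(c,p80), (c,p81), (d,p80), (d,p81)}
  {c, d} × {p79, p80, p81} = {(c,p79), (c,p80), (c,p81), (d,p79), (d,p80), (d,p81)}
These 11 distinct sets form the basis B.
Close under arbitrary unions to get τ_{X×Y}; counting gives |τ_{X×Y}| = 18.


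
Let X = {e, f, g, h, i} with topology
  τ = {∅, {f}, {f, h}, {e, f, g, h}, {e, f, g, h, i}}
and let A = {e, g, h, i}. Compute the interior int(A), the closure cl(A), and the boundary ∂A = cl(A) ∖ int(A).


int(A) = ∅, cl(A) = {e, g, h, i}, ∂A = {e, g, h, i}.

Closed sets in (X, τ) are complements of opens:
  closed(X, τ) = {∅, {i}, {e, g, i}, {e, g, h, i}, {e, f, g, h, i}}.
int(A) = ⋃ {U ∈ τ : U ⊆ A}. Opens contained in A: ∅.
Taking the union of these: int(A) = ∅.
cl(A) = ⋂ {C closed : A ⊆ C}. Closed sets containing A: {e, g, h, i}, {e, f, g, h, i}.
Intersecting these: cl(A) = {e, g, h, i}.
∂A = cl(A) ∖ int(A) = {e, g, h, i} ∖ ∅ = {e, g, h, i}.


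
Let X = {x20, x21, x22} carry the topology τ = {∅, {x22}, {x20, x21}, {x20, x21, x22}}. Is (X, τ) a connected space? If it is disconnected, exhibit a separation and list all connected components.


(X, τ) is disconnected; components = [{x22}, {x20, x21}].

Find clopen sets (U ∈ τ with X ∖ U ∈ τ):
  U = ∅, X ∖ U = {x20, x21, x22} — both open, so U is clopen.
  U = {x22}, X ∖ U = {x20, x21} — both open, so U is clopen.
  U = {x20, x21}, X ∖ U = {x22} — both open, so U is clopen.
  U = {x20, x21, x22}, X ∖ U = ∅ — both open, so U is clopen.
Nontrivial clopen(s) exist: e.g. {x20, x21}. So (X, τ) is disconnected.
Compute connected components by grouping points that agree on all clopens:
  component: {x22}
  component: {x20, x21}


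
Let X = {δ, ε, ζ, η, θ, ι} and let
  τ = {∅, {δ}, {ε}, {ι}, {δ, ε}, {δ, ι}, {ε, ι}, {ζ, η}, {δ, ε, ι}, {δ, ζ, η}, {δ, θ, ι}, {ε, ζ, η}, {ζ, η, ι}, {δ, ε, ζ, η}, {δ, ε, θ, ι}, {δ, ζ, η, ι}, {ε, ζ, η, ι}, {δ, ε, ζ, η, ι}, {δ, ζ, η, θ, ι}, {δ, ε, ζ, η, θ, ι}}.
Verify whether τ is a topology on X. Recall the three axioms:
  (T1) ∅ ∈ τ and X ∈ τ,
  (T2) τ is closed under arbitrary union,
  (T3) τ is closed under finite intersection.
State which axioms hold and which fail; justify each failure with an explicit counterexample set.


τ IS a topology on X.

Axiom (T1): ∅ ∈ τ? Yes; X ∈ τ? Yes.
Axiom (T2/T3): check pairwise unions and intersections of members of τ.
All pairwise intersections and unions checked — each lies in τ. Therefore τ satisfies (T1), (T2), (T3): it IS a topology on X.


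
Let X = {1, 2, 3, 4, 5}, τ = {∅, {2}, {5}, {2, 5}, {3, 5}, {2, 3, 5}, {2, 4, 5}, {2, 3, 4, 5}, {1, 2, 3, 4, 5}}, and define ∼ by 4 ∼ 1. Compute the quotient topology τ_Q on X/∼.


X/∼ = {[1=4], [2], [3], [5]}; |τ_Q| = 7.

Equivalence classes: [1=4], [2], [3], [5].
Quotient map π: X → X/∼ sends 1 ↦ [1=4], 2 ↦ [2], 3 ↦ [3], 4 ↦ [1=4], 5 ↦ [5].
For each subset V ⊆ X/∼, compute π^{-1}(V) ⊆ X and check whether π^{-1}(V) ∈ τ. V is open in τ_Q iff π^{-1}(V) ∈ τ.
  V = {}: π^{-1}(V) = ∅ ∈ τ ✓.
  V = {[1=4]}: π^{-1}(V) = {1, 4} ∉ τ ✗.
  V = {[2]}: π^{-1}(V) = {2} ∈ τ ✓.
  V = {[1=4], [2]}: π^{-1}(V) = {1, 2, 4} ∉ τ ✗.
  V = {[3]}: π^{-1}(V) = {3} ∉ τ ✗.
  V = {[1=4], [3]}: π^{-1}(V) = {1, 3, 4} ∉ τ ✗.
  V = {[2], [3]}: π^{-1}(V) = {2, 3} ∉ τ ✗.
  V = {[1=4], [2], [3]}: π^{-1}(V) = {1, 2, 3, 4} ∉ τ ✗.
  V = {[5]}: π^{-1}(V) = {5} ∈ τ ✓.
  V = {[1=4], [5]}: π^{-1}(V) = {1, 4, 5} ∉ τ ✗.
  V = {[2], [5]}: π^{-1}(V) = {2, 5} ∈ τ ✓.
  V = {[1=4], [2], [5]}: π^{-1}(V) = {1, 2, 4, 5} ∉ τ ✗.
  V = {[3], [5]}: π^{-1}(V) = {3, 5} ∈ τ ✓.
  V = {[1=4], [3], [5]}: π^{-1}(V) = {1, 3, 4, 5} ∉ τ ✗.
  V = {[2], [3], [5]}: π^{-1}(V) = {2, 3, 5} ∈ τ ✓.
  V = {[1=4], [2], [3], [5]}: π^{-1}(V) = {1, 2, 3, 4, 5} ∈ τ ✓.
Open sets in the quotient: τ_Q = {{}, {[2]}, {[5]}, {[2], [5]}, {[3], [5]}, {[2], [3], [5]}, {[1=4], [2], [3], [5]}} (7 elements).


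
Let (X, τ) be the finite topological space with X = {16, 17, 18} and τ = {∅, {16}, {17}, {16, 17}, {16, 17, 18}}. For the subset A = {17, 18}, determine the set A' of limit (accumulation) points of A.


A' = {18}

For each x ∈ X, list the open sets U ∈ τ with x ∈ U, then check whether U ∩ (A ∖ {x}) ≠ ∅ for every such U.
  x = 16: open {16} ∋ x has {16} ∩ (A ∖ {16}) = ∅, so x is NOT a limit point.
  x = 17: open {17} ∋ x has {17} ∩ (A ∖ {17}) = ∅, so x is NOT a limit point.
  x = 18: opens ∋ x are {16, 17, 18}; each meets A ∖ {18}, so x IS a limit point.
Collecting: A' = {18}.


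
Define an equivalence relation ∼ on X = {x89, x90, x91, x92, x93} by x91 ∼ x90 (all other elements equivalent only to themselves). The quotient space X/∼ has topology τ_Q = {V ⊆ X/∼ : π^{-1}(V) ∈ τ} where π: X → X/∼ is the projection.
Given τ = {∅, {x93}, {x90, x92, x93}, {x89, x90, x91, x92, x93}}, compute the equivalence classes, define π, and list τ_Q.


X/∼ = {[x89], [x90=x91], [x92], [x93]}; |τ_Q| = 3.

Equivalence classes: [x89], [x90=x91], [x92], [x93].
Quotient map π: X → X/∼ sends x89 ↦ [x89], x90 ↦ [x90=x91], x91 ↦ [x90=x91], x92 ↦ [x92], x93 ↦ [x93].
For each subset V ⊆ X/∼, compute π^{-1}(V) ⊆ X and check whether π^{-1}(V) ∈ τ. V is open in τ_Q iff π^{-1}(V) ∈ τ.
  V = {}: π^{-1}(V) = ∅ ∈ τ ✓.
  V = {[x89]}: π^{-1}(V) = {x89} ∉ τ ✗.
  V = {[x90=x91]}: π^{-1}(V) = {x90, x91} ∉ τ ✗.
  V = {[x89], [x90=x91]}: π^{-1}(V) = {x89, x90, x91} ∉ τ ✗.
  V = {[x92]}: π^{-1}(V) = {x92} ∉ τ ✗.
  V = {[x89], [x92]}: π^{-1}(V) = {x89, x92} ∉ τ ✗.
  V = {[x90=x91], [x92]}: π^{-1}(V) = {x90, x91, x92} ∉ τ ✗.
  V = {[x89], [x90=x91], [x92]}: π^{-1}(V) = {x89, x90, x91, x92} ∉ τ ✗.
  V = {[x93]}: π^{-1}(V) = {x93} ∈ τ ✓.
  V = {[x89], [x93]}: π^{-1}(V) = {x89, x93} ∉ τ ✗.
  V = {[x90=x91], [x93]}: π^{-1}(V) = {x90, x91, x93} ∉ τ ✗.
  V = {[x89], [x90=x91], [x93]}: π^{-1}(V) = {x89, x90, x91, x93} ∉ τ ✗.
  V = {[x92], [x93]}: π^{-1}(V) = {x92, x93} ∉ τ ✗.
  V = {[x89], [x92], [x93]}: π^{-1}(V) = {x89, x92, x93} ∉ τ ✗.
  V = {[x90=x91], [x92], [x93]}: π^{-1}(V) = {x90, x91, x92, x93} ∉ τ ✗.
  V = {[x89], [x90=x91], [x92], [x93]}: π^{-1}(V) = {x89, x90, x91, x92, x93} ∈ τ ✓.
Open sets in the quotient: τ_Q = {{}, {[x93]}, {[x89], [x90=x91], [x92], [x93]}} (3 elements).


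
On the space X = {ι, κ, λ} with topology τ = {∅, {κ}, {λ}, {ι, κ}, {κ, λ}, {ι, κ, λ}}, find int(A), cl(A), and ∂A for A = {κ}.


int(A) = {κ}, cl(A) = {ι, κ}, ∂A = {ι}.

Closed sets in (X, τ) are complements of opens:
  closed(X, τ) = {∅, {ι}, {λ}, {ι, κ}, {ι, λ}, {ι, κ, λ}}.
int(A) = ⋃ {U ∈ τ : U ⊆ A}. Opens contained in A: ∅, {κ}.
Taking the union of these: int(A) = {κ}.
cl(A) = ⋂ {C closed : A ⊆ C}. Closed sets containing A: {ι, κ}, {ι, κ, λ}.
Intersecting these: cl(A) = {ι, κ}.
∂A = cl(A) ∖ int(A) = {ι, κ} ∖ {κ} = {ι}.


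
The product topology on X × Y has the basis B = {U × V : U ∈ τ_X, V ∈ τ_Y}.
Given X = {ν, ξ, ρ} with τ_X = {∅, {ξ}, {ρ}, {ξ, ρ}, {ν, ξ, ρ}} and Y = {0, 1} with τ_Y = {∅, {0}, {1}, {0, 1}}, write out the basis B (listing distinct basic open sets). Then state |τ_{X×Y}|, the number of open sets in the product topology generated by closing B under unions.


Basis B = {∅ × ∅, {ξ} × {0}, {ξ} × {1}, {ρ} × {0}, {ρ} × {1}, {ξ} × {0, 1}, {ξ, ρ} × {0}, {ξ, ρ} × {1}, {ρ} × {0, 1}, {ν, ξ, ρ} × {0}, {ν, ξ, ρ} × {1}, {ξ, ρ} × {0, 1}, {ν, ξ, ρ} × {0, 1}}; |τ_{X×Y}| = 25.

Enumerate products U × V with U ∈ τ_X, V ∈ τ_Y (deduplicated):
  ∅ × ∅ = {} (∅)
  {ξ} × {0} = {(ξ,0)}
  {ξ} × {1} = {(ξ,1)}
  {ρ} × {0} = {(ρ,0)}
  {ρ} × {1} = {(ρ,1)}
  {ξ} × {0, 1} = {(ξ,0), (ξ,1)}
  {ξ, ρ} × {0} = {(ξ,0), (ρ,0)}
  {ξ, ρ} × {1} = {(ξ,1), (ρ,1)}
  {ρ} × {0, 1} = {(ρ,0), (ρ,1)}
  {ν, ξ, ρ} × {0} = {(ν,0), (ξ,0), (ρ,0)}
  {ν, ξ, ρ} × {1} = {(ν,1), (ξ,1), (ρ,1)}
  {ξ, ρ} × {0, 1} = {(ξ,0), (ξ,1), (ρ,0), (ρ,1)}
  {ν, ξ, ρ} × {0, 1} = {(ν,0), (ν,1), (ξ,0), (ξ,1), (ρ,0), (ρ,1)}
These 13 distinct sets form the basis B.
Close under arbitrary unions to get τ_{X×Y}; counting gives |τ_{X×Y}| = 25.


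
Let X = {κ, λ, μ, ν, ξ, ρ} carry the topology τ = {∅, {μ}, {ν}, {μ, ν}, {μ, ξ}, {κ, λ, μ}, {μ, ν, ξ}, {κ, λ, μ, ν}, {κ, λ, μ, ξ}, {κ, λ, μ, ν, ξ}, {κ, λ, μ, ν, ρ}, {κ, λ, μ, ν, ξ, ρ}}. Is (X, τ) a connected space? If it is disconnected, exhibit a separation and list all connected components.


(X, τ) is connected.

Find clopen sets (U ∈ τ with X ∖ U ∈ τ):
  U = ∅, X ∖ U = {κ, λ, μ, ν, ξ, ρ} — both open, so U is clopen.
  U = {κ, λ, μ, ν, ξ, ρ}, X ∖ U = ∅ — both open, so U is clopen.
Only trivial clopens (∅ and X) exist, so (X, τ) is connected.
Compute connected components by grouping points that agree on all clopens:
  component: {κ, λ, μ, ν, ξ, ρ}


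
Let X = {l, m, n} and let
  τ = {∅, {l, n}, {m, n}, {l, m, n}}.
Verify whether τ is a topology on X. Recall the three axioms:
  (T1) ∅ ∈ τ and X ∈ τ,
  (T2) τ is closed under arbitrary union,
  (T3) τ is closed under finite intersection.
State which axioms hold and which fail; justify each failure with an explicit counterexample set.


τ is NOT a topology on X.

Axiom (T1): ∅ ∈ τ? Yes; X ∈ τ? Yes.
Axiom (T2/T3): check pairwise unions and intersections of members of τ.
Counterexample for (T3): {l, n} ∩ {m, n} = {n} ∉ τ. Therefore τ is NOT a topology.


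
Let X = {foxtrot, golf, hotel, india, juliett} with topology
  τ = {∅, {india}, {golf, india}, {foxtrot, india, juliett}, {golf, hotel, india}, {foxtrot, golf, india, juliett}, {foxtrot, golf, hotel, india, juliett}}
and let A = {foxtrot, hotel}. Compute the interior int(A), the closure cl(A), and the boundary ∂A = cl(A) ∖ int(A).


int(A) = ∅, cl(A) = {foxtrot, hotel, juliett}, ∂A = {foxtrot, hotel, juliett}.

Closed sets in (X, τ) are complements of opens:
  closed(X, τ) = {∅, {hotel}, {foxtrot, juliett}, {golf, hotel}, {foxtrot, hotel, juliett}, {foxtrot, golf, hotel, juliett}, {foxtrot, golf, hotel, india, juliett}}.
int(A) = ⋃ {U ∈ τ : U ⊆ A}. Opens contained in A: ∅.
Taking the union of these: int(A) = ∅.
cl(A) = ⋂ {C closed : A ⊆ C}. Closed sets containing A: {foxtrot, hotel, juliett}, {foxtrot, golf, hotel, juliett}, {foxtrot, golf, hotel, india, juliett}.
Intersecting these: cl(A) = {foxtrot, hotel, juliett}.
∂A = cl(A) ∖ int(A) = {foxtrot, hotel, juliett} ∖ ∅ = {foxtrot, hotel, juliett}.


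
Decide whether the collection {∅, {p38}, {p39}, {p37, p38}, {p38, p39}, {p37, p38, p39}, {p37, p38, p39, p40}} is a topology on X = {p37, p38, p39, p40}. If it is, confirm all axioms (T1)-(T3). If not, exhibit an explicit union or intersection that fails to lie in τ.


τ IS a topology on X.

Axiom (T1): ∅ ∈ τ? Yes; X ∈ τ? Yes.
Axiom (T2/T3): check pairwise unions and intersections of members of τ.
All pairwise intersections and unions checked — each lies in τ. Therefore τ satisfies (T1), (T2), (T3): it IS a topology on X.


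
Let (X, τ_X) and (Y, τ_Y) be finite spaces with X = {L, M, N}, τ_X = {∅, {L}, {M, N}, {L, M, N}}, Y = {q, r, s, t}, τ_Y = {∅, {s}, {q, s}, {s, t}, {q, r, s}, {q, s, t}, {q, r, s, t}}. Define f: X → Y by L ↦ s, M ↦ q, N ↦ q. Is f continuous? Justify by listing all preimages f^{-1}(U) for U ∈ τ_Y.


f IS continuous.

Compute f^{-1}(U) for each U ∈ τ_Y:
  U = ∅: f^{-1}(U) = ∅ ∈ τ_X ✓.
  U = {s}: f^{-1}(U) = {L} ∈ τ_X ✓.
  U = {q, s}: f^{-1}(U) = {L, M, N} ∈ τ_X ✓.
  U = {s, t}: f^{-1}(U) = {L} ∈ τ_X ✓.
  U = {q, r, s}: f^{-1}(U) = {L, M, N} ∈ τ_X ✓.
  U = {q, s, t}: f^{-1}(U) = {L, M, N} ∈ τ_X ✓.
  U = {q, r, s, t}: f^{-1}(U) = {L, M, N} ∈ τ_X ✓.
Every preimage lies in τ_X, so f IS continuous.


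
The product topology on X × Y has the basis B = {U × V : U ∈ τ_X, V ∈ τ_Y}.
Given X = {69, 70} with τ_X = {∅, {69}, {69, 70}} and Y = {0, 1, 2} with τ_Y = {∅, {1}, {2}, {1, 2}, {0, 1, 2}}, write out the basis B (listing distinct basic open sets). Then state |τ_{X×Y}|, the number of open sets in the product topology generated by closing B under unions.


Basis B = {∅ × ∅, {69} × {1}, {69} × {2}, {69} × {1, 2}, {69, 70} × {1}, {69, 70} × {2}, {69} × {0, 1, 2}, {69, 70} × {1, 2}, {69, 70} × {0, 1, 2}}; |τ_{X×Y}| = 14.

Enumerate products U × V with U ∈ τ_X, V ∈ τ_Y (deduplicated):
  ∅ × ∅ = {} (∅)
  {69} × {1} = {(69,1)}
  {69} × {2} = {(69,2)}
  {69} × {1, 2} = {(69,1), (69,2)}
  {69, 70} × {1} = {(69,1), (70,1)}
  {69, 70} × {2} = {(69,2), (70,2)}
  {69} × {0, 1, 2} = {(69,0), (69,1), (69,2)}
  {69, 70} × {1, 2} = {(69,1), (69,2), (70,1), (70,2)}
  {69, 70} × {0, 1, 2} = {(69,0), (69,1), (69,2), (70,0), (70,1), (70,2)}
These 9 distinct sets form the basis B.
Close under arbitrary unions to get τ_{X×Y}; counting gives |τ_{X×Y}| = 14.


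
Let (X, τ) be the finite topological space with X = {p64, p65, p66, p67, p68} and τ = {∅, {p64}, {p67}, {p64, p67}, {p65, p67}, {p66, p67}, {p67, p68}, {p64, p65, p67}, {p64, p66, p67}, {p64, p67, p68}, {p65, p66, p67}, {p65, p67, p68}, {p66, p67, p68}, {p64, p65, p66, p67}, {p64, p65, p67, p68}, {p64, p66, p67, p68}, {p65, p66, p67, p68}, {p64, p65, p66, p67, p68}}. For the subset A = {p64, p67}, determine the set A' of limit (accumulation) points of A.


A' = {p65, p66, p68}

For each x ∈ X, list the open sets U ∈ τ with x ∈ U, then check whether U ∩ (A ∖ {x}) ≠ ∅ for every such U.
  x = p64: open {p64} ∋ x has {p64} ∩ (A ∖ {p64}) = ∅, so x is NOT a limit point.
  x = p65: opens ∋ x are {p65, p67}, {p64, p65, p67}, {p65, p66, p67}, {p65, p67, p68}, {p64, p65, p66, p67}, {p64, p65, p67, p68}, {p65, p66, p67, p68}, {p64, p65, p66, p67, p68}; each meets A ∖ {p65}, so x IS a limit point.
  x = p66: opens ∋ x are {p66, p67}, {p64, p66, p67}, {p65, p66, p67}, {p66, p67, p68}, {p64, p65, p66, p67}, {p64, p66, p67, p68}, {p65, p66, p67, p68}, {p64, p65, p66, p67, p68}; each meets A ∖ {p66}, so x IS a limit point.
  x = p67: open {p67} ∋ x has {p67} ∩ (A ∖ {p67}) = ∅, so x is NOT a limit point.
  x = p68: opens ∋ x are {p67, p68}, {p64, p67, p68}, {p65, p67, p68}, {p66, p67, p68}, {p64, p65, p67, p68}, {p64, p66, p67, p68}, {p65, p66, p67, p68}, {p64, p65, p66, p67, p68}; each meets A ∖ {p68}, so x IS a limit point.
Collecting: A' = {p65, p66, p68}.


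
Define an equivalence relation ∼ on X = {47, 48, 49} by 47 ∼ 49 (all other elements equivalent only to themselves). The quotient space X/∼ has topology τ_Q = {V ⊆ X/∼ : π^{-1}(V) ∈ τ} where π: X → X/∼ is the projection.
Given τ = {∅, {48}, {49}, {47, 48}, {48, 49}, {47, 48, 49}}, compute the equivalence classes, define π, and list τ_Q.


X/∼ = {[47=49], [48]}; |τ_Q| = 3.

Equivalence classes: [47=49], [48].
Quotient map π: X → X/∼ sends 47 ↦ [47=49], 48 ↦ [48], 49 ↦ [47=49].
For each subset V ⊆ X/∼, compute π^{-1}(V) ⊆ X and check whether π^{-1}(V) ∈ τ. V is open in τ_Q iff π^{-1}(V) ∈ τ.
  V = {}: π^{-1}(V) = ∅ ∈ τ ✓.
  V = {[47=49]}: π^{-1}(V) = {47, 49} ∉ τ ✗.
  V = {[48]}: π^{-1}(V) = {48} ∈ τ ✓.
  V = {[47=49], [48]}: π^{-1}(V) = {47, 48, 49} ∈ τ ✓.
Open sets in the quotient: τ_Q = {{}, {[48]}, {[47=49], [48]}} (3 elements).


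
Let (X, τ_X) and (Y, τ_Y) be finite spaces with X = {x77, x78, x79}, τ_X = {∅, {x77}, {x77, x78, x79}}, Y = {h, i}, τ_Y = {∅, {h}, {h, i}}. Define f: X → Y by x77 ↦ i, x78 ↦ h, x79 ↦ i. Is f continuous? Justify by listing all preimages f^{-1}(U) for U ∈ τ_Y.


f is NOT continuous.

Compute f^{-1}(U) for each U ∈ τ_Y:
  U = ∅: f^{-1}(U) = ∅ ∈ τ_X ✓.
  U = {h}: f^{-1}(U) = {x78} ∉ τ_X ✗.
  U = {h, i}: f^{-1}(U) = {x77, x78, x79} ∈ τ_X ✓.
Found U = {h} with f^{-1}(U) = {x78} not in τ_X. Therefore f is NOT continuous.


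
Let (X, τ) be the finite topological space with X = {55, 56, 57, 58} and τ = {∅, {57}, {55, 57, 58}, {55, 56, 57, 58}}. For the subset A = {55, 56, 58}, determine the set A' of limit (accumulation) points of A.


A' = {55, 56, 58}

For each x ∈ X, list the open sets U ∈ τ with x ∈ U, then check whether U ∩ (A ∖ {x}) ≠ ∅ for every such U.
  x = 55: opens ∋ x are {55, 57, 58}, {55, 56, 57, 58}; each meets A ∖ {55}, so x IS a limit point.
  x = 56: opens ∋ x are {55, 56, 57, 58}; each meets A ∖ {56}, so x IS a limit point.
  x = 57: open {57} ∋ x has {57} ∩ (A ∖ {57}) = ∅, so x is NOT a limit point.
  x = 58: opens ∋ x are {55, 57, 58}, {55, 56, 57, 58}; each meets A ∖ {58}, so x IS a limit point.
Collecting: A' = {55, 56, 58}.


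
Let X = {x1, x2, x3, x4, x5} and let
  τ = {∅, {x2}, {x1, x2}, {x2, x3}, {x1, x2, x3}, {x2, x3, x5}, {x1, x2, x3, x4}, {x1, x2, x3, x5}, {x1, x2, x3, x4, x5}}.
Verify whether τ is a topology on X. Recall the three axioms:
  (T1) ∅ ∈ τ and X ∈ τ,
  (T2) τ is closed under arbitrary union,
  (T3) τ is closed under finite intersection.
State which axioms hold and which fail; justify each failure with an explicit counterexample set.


τ IS a topology on X.

Axiom (T1): ∅ ∈ τ? Yes; X ∈ τ? Yes.
Axiom (T2/T3): check pairwise unions and intersections of members of τ.
All pairwise intersections and unions checked — each lies in τ. Therefore τ satisfies (T1), (T2), (T3): it IS a topology on X.


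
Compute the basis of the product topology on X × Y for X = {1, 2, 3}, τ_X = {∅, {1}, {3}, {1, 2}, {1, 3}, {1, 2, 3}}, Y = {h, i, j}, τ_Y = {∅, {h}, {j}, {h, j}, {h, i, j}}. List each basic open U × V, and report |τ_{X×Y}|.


Basis B = {∅ × ∅, {1} × {h}, {1} × {j}, {3} × {h}, {3} × {j}, {1} × {h, j}, {1, 2} × {h}, {1, 3} × {h}, {1, 2} × {j}, {1, 3} × {j}, {3} × {h, j}, {1} × {h, i, j}, {1, 2, 3} × {h}, {1, 2, 3} × {j}, {3} × {h, i, j}, {1, 2} × {h, j}, {1, 3} × {h, j}, {1, 2} × {h, i, j}, {1, 3} × {h, i, j}, {1, 2, 3} × {h, j}, {1, 2, 3} × {h, i, j}}; |τ_{X×Y}| = 70.

Enumerate products U × V with U ∈ τ_X, V ∈ τ_Y (deduplicated):
  ∅ × ∅ = {} (∅)
  {1} × {h} = {(1,h)}
  {1} × {j} = {(1,j)}
  {3} × {h} = {(3,h)}
  {3} × {j} = {(3,j)}
  {1} × {h, j} = {(1,h), (1,j)}
  {1, 2} × {h} = {(1,h), (2,h)}
  {1, 3} × {h} = {(1,h), (3,h)}
  {1, 2} × {j} = {(1,j), (2,j)}
  {1, 3} × {j} = {(1,j), (3,j)}
  {3} × {h, j} = {(3,h), (3,j)}
  {1} × {h, i, j} = {(1,h), (1,i), (1,j)}
  {1, 2, 3} × {h} = {(1,h), (2,h), (3,h)}
  {1, 2, 3} × {j} = {(1,j), (2,j), (3,j)}
  {3} × {h, i, j} = {(3,h), (3,i), (3,j)}
  {1, 2} × {h, j} = {(1,h), (1,j), (2,h), (2,j)}
  {1, 3} × {h, j} = {(1,h), (1,j), (3,h), (3,j)}
  {1, 2} × {h, i, j} = {(1,h), (1,i), (1,j), (2,h), (2,i), (2,j)}
  {1, 3} × {h, i, j} = {(1,h), (1,i), (1,j), (3,h), (3,i), (3,j)}
  {1, 2, 3} × {h, j} = {(1,h), (1,j), (2,h), (2,j), (3,h), (3,j)}
  {1, 2, 3} × {h, i, j} = {(1,h), (1,i), (1,j), (2,h), (2,i), (2,j), (3,h), (3,i), (3,j)}
These 21 distinct sets form the basis B.
Close under arbitrary unions to get τ_{X×Y}; counting gives |τ_{X×Y}| = 70.


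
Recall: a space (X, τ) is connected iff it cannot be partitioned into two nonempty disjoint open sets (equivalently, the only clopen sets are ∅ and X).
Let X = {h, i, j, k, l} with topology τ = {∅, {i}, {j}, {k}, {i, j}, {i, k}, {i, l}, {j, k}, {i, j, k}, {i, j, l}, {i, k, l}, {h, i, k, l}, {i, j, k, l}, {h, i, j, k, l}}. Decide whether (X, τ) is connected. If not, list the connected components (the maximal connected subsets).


(X, τ) is disconnected; components = [{j}, {h, i, k, l}].

Find clopen sets (U ∈ τ with X ∖ U ∈ τ):
  U = ∅, X ∖ U = {h, i, j, k, l} — both open, so U is clopen.
  U = {j}, X ∖ U = {h, i, k, l} — both open, so U is clopen.
  U = {h, i, k, l}, X ∖ U = {j} — both open, so U is clopen.
  U = {h, i, j, k, l}, X ∖ U = ∅ — both open, so U is clopen.
Nontrivial clopen(s) exist: e.g. {h, i, k, l}. So (X, τ) is disconnected.
Compute connected components by grouping points that agree on all clopens:
  component: {j}
  component: {h, i, k, l}


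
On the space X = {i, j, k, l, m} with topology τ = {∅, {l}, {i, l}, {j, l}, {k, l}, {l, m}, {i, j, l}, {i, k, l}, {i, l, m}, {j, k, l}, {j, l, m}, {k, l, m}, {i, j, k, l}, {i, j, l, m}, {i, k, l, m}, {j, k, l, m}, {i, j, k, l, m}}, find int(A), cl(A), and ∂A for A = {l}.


int(A) = {l}, cl(A) = {i, j, k, l, m}, ∂A = {i, j, k, m}.

Closed sets in (X, τ) are complements of opens:
  closed(X, τ) = {∅, {i}, {j}, {k}, {m}, {i, j}, {i, k}, {i, m}, {j, k}, {j, m}, {k, m}, {i, j, k}, {i, j, m}, {i, k, m}, {j, k, m}, {i, j, k, m}, {i, j, k, l, m}}.
int(A) = ⋃ {U ∈ τ : U ⊆ A}. Opens contained in A: ∅, {l}.
Taking the union of these: int(A) = {l}.
cl(A) = ⋂ {C closed : A ⊆ C}. Closed sets containing A: {i, j, k, l, m}.
Intersecting these: cl(A) = {i, j, k, l, m}.
∂A = cl(A) ∖ int(A) = {i, j, k, l, m} ∖ {l} = {i, j, k, m}.


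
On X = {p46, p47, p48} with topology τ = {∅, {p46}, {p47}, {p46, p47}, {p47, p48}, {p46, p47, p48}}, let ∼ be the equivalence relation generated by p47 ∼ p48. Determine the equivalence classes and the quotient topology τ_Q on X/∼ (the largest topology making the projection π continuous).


X/∼ = {[p46], [p47=p48]}; |τ_Q| = 4.

Equivalence classes: [p46], [p47=p48].
Quotient map π: X → X/∼ sends p46 ↦ [p46], p47 ↦ [p47=p48], p48 ↦ [p47=p48].
For each subset V ⊆ X/∼, compute π^{-1}(V) ⊆ X and check whether π^{-1}(V) ∈ τ. V is open in τ_Q iff π^{-1}(V) ∈ τ.
  V = {}: π^{-1}(V) = ∅ ∈ τ ✓.
  V = {[p46]}: π^{-1}(V) = {p46} ∈ τ ✓.
  V = {[p47=p48]}: π^{-1}(V) = {p47, p48} ∈ τ ✓.
  V = {[p46], [p47=p48]}: π^{-1}(V) = {p46, p47, p48} ∈ τ ✓.
Open sets in the quotient: τ_Q = {{}, {[p46]}, {[p47=p48]}, {[p46], [p47=p48]}} (4 elements).


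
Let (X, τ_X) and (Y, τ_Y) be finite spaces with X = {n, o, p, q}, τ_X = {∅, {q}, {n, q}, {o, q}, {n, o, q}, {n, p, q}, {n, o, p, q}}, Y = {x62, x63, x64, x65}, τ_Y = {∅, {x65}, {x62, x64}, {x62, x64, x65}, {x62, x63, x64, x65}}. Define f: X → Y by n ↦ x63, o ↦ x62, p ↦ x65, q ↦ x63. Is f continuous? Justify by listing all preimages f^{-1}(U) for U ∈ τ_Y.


f is NOT continuous.

Compute f^{-1}(U) for each U ∈ τ_Y:
  U = ∅: f^{-1}(U) = ∅ ∈ τ_X ✓.
  U = {x65}: f^{-1}(U) = {p} ∉ τ_X ✗.
  U = {x62, x64}: f^{-1}(U) = {o} ∉ τ_X ✗.
  U = {x62, x64, x65}: f^{-1}(U) = {o, p} ∉ τ_X ✗.
  U = {x62, x63, x64, x65}: f^{-1}(U) = {n, o, p, q} ∈ τ_X ✓.
Found U = {x65} with f^{-1}(U) = {p} not in τ_X. Therefore f is NOT continuous.


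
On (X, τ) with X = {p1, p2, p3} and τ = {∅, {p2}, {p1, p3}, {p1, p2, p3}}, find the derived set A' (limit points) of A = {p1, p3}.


A' = {p1, p3}

For each x ∈ X, list the open sets U ∈ τ with x ∈ U, then check whether U ∩ (A ∖ {x}) ≠ ∅ for every such U.
  x = p1: opens ∋ x are {p1, p3}, {p1, p2, p3}; each meets A ∖ {p1}, so x IS a limit point.
  x = p2: open {p2} ∋ x has {p2} ∩ (A ∖ {p2}) = ∅, so x is NOT a limit point.
  x = p3: opens ∋ x are {p1, p3}, {p1, p2, p3}; each meets A ∖ {p3}, so x IS a limit point.
Collecting: A' = {p1, p3}.
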